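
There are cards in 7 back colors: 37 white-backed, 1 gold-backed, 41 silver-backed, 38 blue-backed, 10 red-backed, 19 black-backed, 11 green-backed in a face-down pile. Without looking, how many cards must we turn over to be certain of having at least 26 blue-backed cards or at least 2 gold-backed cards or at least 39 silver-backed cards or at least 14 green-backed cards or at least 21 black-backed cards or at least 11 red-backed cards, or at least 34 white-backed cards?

138

Each of the 7 back colors has its own threshold; avoid all of them simultaneously.
The worst case stops just short of every target: 33 white-backed, 1 gold-backed, 38 silver-backed, 25 blue-backed, 10 red-backed, all 19 black-backed, all 11 green-backed — 33 + 1 + 38 + 25 + 10 + 19 + 11 = 137 cards.
One more card must push some back color to its target, so 137 + 1 = 138.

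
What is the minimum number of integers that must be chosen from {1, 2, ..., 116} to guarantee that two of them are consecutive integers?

Partition {1, …, 116} into 58 pairs: {1,2}, {3,4}, …, {115,116}.
Choosing 58 integers — say the 58 even numbers 2, 4, …, 116 — takes one from each pair and avoids the property.
Choosing 59 forces two into the same pair by pigeonhole, and those are consecutive. So 59.

59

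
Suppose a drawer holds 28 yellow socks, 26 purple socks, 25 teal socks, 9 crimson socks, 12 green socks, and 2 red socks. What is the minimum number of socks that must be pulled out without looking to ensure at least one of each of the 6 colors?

101

The hardest color to obtain is red: we could draw every other sock first — 102 − 2 = 100 socks — without a single red one.
The next draw must be red, so 100 + 1 = 101.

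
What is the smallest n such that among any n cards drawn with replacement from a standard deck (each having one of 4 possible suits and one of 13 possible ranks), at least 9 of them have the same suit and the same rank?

417

There are 4 × 13 = 52 (suit, rank) combinations acting as pigeonholes.
With 52 × 8 = 416 cards drawn with replacement from a standard deck we could place exactly 8 in each, with no (suit, rank) pair reaching 9.
One more forces some (suit, rank) pair to hold 9, so 416 + 1 = 417.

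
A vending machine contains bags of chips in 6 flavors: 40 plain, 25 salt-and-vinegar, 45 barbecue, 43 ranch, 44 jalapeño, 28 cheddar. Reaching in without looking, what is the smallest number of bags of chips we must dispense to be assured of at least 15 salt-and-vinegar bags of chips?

215

The worst case draws every non-salt-and-vinegar bag of chips first: 40 + 45 + 43 + 44 + 28 = 200.
The next 15 draws are then forced to be salt-and-vinegar, giving 200 + 15 = 215.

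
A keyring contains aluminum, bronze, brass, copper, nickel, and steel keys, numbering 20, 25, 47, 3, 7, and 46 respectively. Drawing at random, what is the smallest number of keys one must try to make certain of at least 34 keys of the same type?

In the worst case we take at most 33 of each type, but all 20 aluminum, all 25 bronze, all 3 copper, and all 7 nickel (fewer than 33), giving 20 + 25 + 33 + 3 + 7 + 33 = 121.
One more key then forces some type to 34, so 121 + 1 = 122.

122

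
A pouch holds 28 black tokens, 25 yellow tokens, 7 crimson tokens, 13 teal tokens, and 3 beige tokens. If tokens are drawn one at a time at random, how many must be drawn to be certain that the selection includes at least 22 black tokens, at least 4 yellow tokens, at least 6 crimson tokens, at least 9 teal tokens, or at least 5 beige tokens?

41

The worst case stops just short of every target: 21 black, 3 yellow, 5 crimson, 8 teal, all 3 beige — 21 + 3 + 5 + 8 + 3 = 40 tokens.
One more token must push some color to its target, so 40 + 1 = 41.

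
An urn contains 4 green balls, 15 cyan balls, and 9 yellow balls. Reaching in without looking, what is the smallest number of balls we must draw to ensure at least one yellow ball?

To avoid yellow balls as long as possible, exhaust the other 2 colors first.
The worst case draws every non-yellow ball first: 4 + 15 = 19.
The next draw is then forced to be yellow, giving 19 + 1 = 20.

20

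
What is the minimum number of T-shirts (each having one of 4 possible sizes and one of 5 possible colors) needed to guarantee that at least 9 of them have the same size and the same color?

There are 4 × 5 = 20 (size, color) combinations acting as pigeonholes.
With 20 × 8 = 160 T-shirts we could place exactly 8 in each, with no (size, color) pair reaching 9.
One more forces some (size, color) pair to hold 9, so 160 + 1 = 161.

161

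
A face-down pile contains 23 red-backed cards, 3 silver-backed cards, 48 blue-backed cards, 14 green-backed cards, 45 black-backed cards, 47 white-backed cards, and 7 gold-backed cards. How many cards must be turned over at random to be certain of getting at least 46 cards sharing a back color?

Treat the 7 back colors as pigeonholes.
In the worst case we take at most 45 of each back color, but all 23 red-backed, all 3 silver-backed, all 14 green-backed, and all 7 gold-backed (fewer than 45), giving 23 + 3 + 45 + 14 + 45 + 45 + 7 = 182.
One more card then forces some back color to 46, so 182 + 1 = 183.

183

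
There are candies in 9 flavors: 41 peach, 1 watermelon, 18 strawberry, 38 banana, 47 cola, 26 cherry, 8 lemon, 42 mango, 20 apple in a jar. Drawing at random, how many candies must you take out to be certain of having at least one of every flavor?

241

The hardest flavor to obtain is watermelon: we could draw every other candy first — 241 − 1 = 240 candies — without a single watermelon one.
The next draw must be watermelon, so 240 + 1 = 241.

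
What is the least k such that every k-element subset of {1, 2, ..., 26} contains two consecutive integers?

Partition {1, …, 26} into 13 pairs: {1,2}, {3,4}, …, {25,26}.
Choosing 13 integers — say the 13 even numbers 2, 4, …, 26 — takes one from each pair and avoids the property.
Choosing 14 forces two into the same pair by pigeonhole, and those are consecutive. So 14.

14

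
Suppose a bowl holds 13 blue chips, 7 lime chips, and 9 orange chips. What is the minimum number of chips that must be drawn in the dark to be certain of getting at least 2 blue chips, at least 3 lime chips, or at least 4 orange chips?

7

Each of the 3 colors has its own threshold; avoid all of them simultaneously.
The worst case stops just short of every target: 1 blue, 2 lime, 3 orange — 1 + 2 + 3 = 6 chips.
One more chip must push some color to its target, so 6 + 1 = 7.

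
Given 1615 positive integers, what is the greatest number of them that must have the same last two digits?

17

The 1615 positive integers fall into 100 possible two-digit endings.
If each of the 100 possible two-digit endings held at most 16, the total would be at most 100 × 16 = 1600 < 1615, a contradiction.
So at least one holds ⌈1615/100⌉ = 17.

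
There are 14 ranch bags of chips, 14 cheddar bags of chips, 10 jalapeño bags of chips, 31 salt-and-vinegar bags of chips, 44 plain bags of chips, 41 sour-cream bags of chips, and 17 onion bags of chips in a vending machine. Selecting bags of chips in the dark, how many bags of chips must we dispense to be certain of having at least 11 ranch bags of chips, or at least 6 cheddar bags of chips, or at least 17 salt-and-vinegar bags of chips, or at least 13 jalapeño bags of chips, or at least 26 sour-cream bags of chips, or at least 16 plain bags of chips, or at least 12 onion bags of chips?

93

The worst case stops just short of every target: 10 ranch, 5 cheddar, all 10 jalapeño, 16 salt-and-vinegar, 15 plain, 25 sour-cream, 11 onion — 10 + 5 + 10 + 16 + 15 + 25 + 11 = 92 bags of chips.
One more bag of chips must push some flavor to its target, so 92 + 1 = 93.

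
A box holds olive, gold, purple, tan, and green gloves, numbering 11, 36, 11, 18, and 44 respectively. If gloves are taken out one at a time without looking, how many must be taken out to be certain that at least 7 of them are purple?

The worst case draws every non-purple glove first: 11 + 36 + 18 + 44 = 109.
The next 7 draws are then forced to be purple, giving 109 + 7 = 116.

116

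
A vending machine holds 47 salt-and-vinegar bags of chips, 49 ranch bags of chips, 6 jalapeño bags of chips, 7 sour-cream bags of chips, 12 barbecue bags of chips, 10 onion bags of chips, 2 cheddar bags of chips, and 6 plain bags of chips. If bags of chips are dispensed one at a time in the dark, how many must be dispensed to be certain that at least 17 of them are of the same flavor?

76

In the worst case we take at most 16 of each flavor, but all 6 jalapeño, all 7 sour-cream, all 12 barbecue, all 10 onion, all 2 cheddar, and all 6 plain (fewer than 16), giving 16 + 16 + 6 + 7 + 12 + 10 + 2 + 6 = 75.
One more bag of chips then forces some flavor to 17, so 75 + 1 = 76.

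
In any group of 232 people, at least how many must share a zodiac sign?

The 232 people fall into 12 zodiac signs.
If each of the 12 zodiac signs held at most 19, the total would be at most 12 × 19 = 228 < 232, a contradiction.
So at least one holds ⌈232/12⌉ = 20.

20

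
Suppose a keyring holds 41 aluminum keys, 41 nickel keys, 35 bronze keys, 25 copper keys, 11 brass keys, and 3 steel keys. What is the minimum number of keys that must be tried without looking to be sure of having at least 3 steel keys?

The worst case draws every non-steel key first: 41 + 41 + 35 + 25 + 11 = 153.
The next 3 draws are then forced to be steel, giving 153 + 3 = 156.

156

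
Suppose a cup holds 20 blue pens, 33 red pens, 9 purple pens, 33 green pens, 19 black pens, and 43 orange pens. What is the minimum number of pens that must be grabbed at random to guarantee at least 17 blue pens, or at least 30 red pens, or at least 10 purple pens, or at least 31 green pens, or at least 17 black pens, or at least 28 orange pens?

The worst case stops just short of every target: 16 blue, 29 red, 9 purple, 30 green, 16 black, 27 orange — 16 + 29 + 9 + 30 + 16 + 27 = 127 pens.
One more pen must push some ink color to its target, so 127 + 1 = 128.

128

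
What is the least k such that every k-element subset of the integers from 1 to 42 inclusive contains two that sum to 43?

Partition {1, …, 42} into 21 pairs: {1,42}, {2,41}, …, {21,22}.
Choosing 21 integers — say the integers 1 through 21 — takes one from each pair and avoids the property.
Choosing 22 forces two into the same pair by pigeonhole, and those sum to 43. So 22.

22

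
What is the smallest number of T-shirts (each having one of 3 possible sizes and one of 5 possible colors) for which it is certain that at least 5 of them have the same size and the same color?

61

There are 3 × 5 = 15 (size, color) combinations acting as pigeonholes.
With 15 × 4 = 60 T-shirts we could place exactly 4 in each, with no (size, color) pair reaching 5.
One more forces some (size, color) pair to hold 5, so 60 + 1 = 61.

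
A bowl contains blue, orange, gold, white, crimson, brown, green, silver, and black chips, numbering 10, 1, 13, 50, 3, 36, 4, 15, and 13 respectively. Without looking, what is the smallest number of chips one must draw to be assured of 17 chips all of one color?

92

Treat the 9 colors as pigeonholes.
In the worst case we take at most 16 of each color, but all 10 blue, all 1 orange, all 13 gold, all 3 crimson, all 4 green, all 15 silver, and all 13 black (fewer than 16), giving 10 + 1 + 13 + 16 + 3 + 16 + 4 + 15 + 13 = 91.
One more chip then forces some color to 17, so 91 + 1 = 92.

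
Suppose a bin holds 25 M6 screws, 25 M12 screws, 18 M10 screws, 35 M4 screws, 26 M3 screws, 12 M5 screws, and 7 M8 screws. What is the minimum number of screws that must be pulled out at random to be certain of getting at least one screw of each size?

The hardest size to obtain is M8: we could draw every other screw first — 148 − 7 = 141 screws — without a single M8 one.
The next draw must be M8, so 141 + 1 = 142.

142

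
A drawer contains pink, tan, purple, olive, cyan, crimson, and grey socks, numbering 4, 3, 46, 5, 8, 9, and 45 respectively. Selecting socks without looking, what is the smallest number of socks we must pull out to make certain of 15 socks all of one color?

Treat the 7 colors as pigeonholes.
In the worst case we take at most 14 of each color, but all 4 pink, all 3 tan, all 5 olive, all 8 cyan, and all 9 crimson (fewer than 14), giving 4 + 3 + 14 + 5 + 8 + 9 + 14 = 57.
One more sock then forces some color to 15, so 57 + 1 = 58.

58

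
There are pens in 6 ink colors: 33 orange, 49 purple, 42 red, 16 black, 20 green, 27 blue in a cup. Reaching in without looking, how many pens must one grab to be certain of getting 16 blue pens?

176

To avoid blue pens as long as possible, exhaust the other 5 ink colors first.
The worst case draws every non-blue pen first: 33 + 49 + 42 + 16 + 20 = 160.
The next 16 draws are then forced to be blue, giving 160 + 16 = 176.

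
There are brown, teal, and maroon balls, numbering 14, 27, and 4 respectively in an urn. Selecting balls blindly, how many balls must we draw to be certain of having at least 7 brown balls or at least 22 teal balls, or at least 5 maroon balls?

The worst case stops just short of every target: 6 brown, 21 teal, 4 maroon — 6 + 21 + 4 = 31 balls.
One more ball must push some color to its target, so 31 + 1 = 32.

32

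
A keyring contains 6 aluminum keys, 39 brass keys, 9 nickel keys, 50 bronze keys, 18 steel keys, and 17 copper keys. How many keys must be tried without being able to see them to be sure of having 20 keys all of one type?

89

Treat the 6 types as pigeonholes.
In the worst case we take at most 19 of each type, but all 6 aluminum, all 9 nickel, all 18 steel, and all 17 copper (fewer than 19), giving 6 + 19 + 9 + 19 + 18 + 17 = 88.
One more key then forces some type to 20, so 88 + 1 = 89.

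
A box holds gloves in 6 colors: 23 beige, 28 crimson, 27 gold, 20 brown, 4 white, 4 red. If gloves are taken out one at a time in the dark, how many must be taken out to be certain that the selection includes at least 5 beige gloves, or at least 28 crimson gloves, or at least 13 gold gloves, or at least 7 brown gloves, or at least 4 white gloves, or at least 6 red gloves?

57

The worst case stops just short of every target: 4 beige, 27 crimson, 12 gold, 6 brown, 3 white, all 4 red — 4 + 27 + 12 + 6 + 3 + 4 = 56 gloves.
One more glove must push some color to its target, so 56 + 1 = 57.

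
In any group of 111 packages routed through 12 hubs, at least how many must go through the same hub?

10

The 111 packages fall into 12 hubs.
If each of the 12 hubs held at most 9, the total would be at most 12 × 9 = 108 < 111, a contradiction.
So at least one holds ⌈111/12⌉ = 10.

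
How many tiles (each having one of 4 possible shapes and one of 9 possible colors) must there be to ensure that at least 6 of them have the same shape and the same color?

There are 4 × 9 = 36 (shape, color) combinations acting as pigeonholes.
With 36 × 5 = 180 tiles we could place exactly 5 in each, with no (shape, color) pair reaching 6.
One more forces some (shape, color) pair to hold 6, so 180 + 1 = 181.

181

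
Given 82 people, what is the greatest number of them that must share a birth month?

The 82 people fall into 12 months of the year.
If each of the 12 months of the year held at most 6, the total would be at most 12 × 6 = 72 < 82, a contradiction.
So at least one holds ⌈82/12⌉ = 7.

7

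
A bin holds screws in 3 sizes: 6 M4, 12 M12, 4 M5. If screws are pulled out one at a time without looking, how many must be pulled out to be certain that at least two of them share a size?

4

The worst case takes 1 screw of each size without reaching 2 of any: 3 × 1 = 3.
The next screw must bring some size to 2, so 3 + 1 = 4.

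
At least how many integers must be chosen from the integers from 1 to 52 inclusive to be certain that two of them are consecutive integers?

Partition {1, …, 52} into 26 pairs: {1,2}, {3,4}, …, {51,52}.
Choosing 26 integers — say the 26 even numbers 2, 4, …, 52 — takes one from each pair and avoids the property.
Choosing 27 forces two into the same pair by pigeonhole, and those are consecutive. So 27.

27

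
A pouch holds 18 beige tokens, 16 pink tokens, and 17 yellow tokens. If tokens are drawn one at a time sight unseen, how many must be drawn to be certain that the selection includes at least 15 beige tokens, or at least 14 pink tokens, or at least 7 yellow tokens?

The worst case stops just short of every target: 14 beige, 13 pink, 6 yellow — 14 + 13 + 6 = 33 tokens.
One more token must push some color to its target, so 33 + 1 = 34.

34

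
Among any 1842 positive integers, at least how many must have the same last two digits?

There are 100 possible two-digit endings, which serve as the pigeonholes.
If each of the 100 possible two-digit endings held at most 18, the total would be at most 100 × 18 = 1800 < 1842, a contradiction.
So at least one holds ⌈1842/100⌉ = 19.

19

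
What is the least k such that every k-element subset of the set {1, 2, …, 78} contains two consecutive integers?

Partition {1, …, 78} into 39 pairs: {1,2}, {3,4}, …, {77,78}.
Choosing 39 integers — say the 39 even numbers 2, 4, …, 78 — takes one from each pair and avoids the property.
Choosing 40 forces two into the same pair by pigeonhole, and those are consecutive. So 40.

40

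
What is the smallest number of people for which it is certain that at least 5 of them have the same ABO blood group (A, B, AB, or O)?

17

There are 4 ABO blood groups acting as pigeonholes.
With 4 × 4 = 16 people we could place exactly 4 in each, with no class reaching 5.
One more forces some class to hold 5, so 16 + 1 = 17.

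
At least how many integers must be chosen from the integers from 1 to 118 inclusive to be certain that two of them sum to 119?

Partition {1, …, 118} into 59 pairs: {1,118}, {2,117}, …, {59,60}.
Choosing 59 integers — say the integers 1 through 59 — takes one from each pair and avoids the property.
Choosing 60 forces two into the same pair by pigeonhole, and those sum to 119. So 60.

60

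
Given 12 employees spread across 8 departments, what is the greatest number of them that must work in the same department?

If each of the 8 departments held at most 1, the total would be at most 8 × 1 = 8 < 12, a contradiction.
So at least one holds ⌈12/8⌉ = 2.

2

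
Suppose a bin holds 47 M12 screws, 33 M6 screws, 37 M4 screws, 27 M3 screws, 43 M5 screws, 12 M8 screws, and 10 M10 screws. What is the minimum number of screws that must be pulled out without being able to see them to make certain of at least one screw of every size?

The hardest size to obtain is M10: we could draw every other screw first — 209 − 10 = 199 screws — without a single M10 one.
The next draw must be M10, so 199 + 1 = 200.

200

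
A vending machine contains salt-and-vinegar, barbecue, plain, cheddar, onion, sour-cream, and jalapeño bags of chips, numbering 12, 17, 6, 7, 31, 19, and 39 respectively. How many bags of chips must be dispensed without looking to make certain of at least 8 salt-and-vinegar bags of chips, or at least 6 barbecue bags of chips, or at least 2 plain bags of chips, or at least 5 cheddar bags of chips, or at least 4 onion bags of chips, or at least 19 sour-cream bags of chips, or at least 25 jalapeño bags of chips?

63

The worst case stops just short of every target: 7 salt-and-vinegar, 5 barbecue, 1 plain, 4 cheddar, 3 onion, 18 sour-cream, 24 jalapeño — 7 + 5 + 1 + 4 + 3 + 18 + 24 = 62 bags of chips.
One more bag of chips must push some flavor to its target, so 62 + 1 = 63.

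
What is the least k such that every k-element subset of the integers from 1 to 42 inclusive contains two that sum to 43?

22

Partition {1, …, 42} into 21 pairs: {1,42}, {2,41}, …, {21,22}.
Choosing 21 integers — say the integers 1 through 21 — takes one from each pair and avoids the property.
Choosing 22 forces two into the same pair by pigeonhole, and those sum to 43. So 22.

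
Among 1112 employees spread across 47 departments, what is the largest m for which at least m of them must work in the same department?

The 1112 employees fall into 47 departments.
If each of the 47 departments held at most 23, the total would be at most 47 × 23 = 1081 < 1112, a contradiction.
So at least one holds ⌈1112/47⌉ = 24.

24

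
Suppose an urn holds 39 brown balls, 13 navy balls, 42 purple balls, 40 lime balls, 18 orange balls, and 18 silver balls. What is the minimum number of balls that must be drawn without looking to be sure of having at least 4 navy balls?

The worst case draws every non-navy ball first: 39 + 42 + 40 + 18 + 18 = 157.
The next 4 draws are then forced to be navy, giving 157 + 4 = 161.

161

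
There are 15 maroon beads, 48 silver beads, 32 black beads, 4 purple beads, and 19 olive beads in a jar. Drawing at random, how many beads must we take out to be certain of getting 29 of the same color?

95

In the worst case we take at most 28 of each color, but all 15 maroon, all 4 purple, and all 19 olive (fewer than 28), giving 15 + 28 + 28 + 4 + 19 = 94.
One more bead then forces some color to 29, so 94 + 1 = 95.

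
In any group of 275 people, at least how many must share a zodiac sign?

The 275 people fall into 12 zodiac signs.
If each of the 12 zodiac signs held at most 22, the total would be at most 12 × 22 = 264 < 275, a contradiction.
So at least one holds ⌈275/12⌉ = 23.

23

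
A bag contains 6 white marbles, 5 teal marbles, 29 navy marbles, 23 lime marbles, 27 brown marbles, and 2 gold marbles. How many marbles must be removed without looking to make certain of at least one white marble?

87

To avoid white marbles as long as possible, exhaust the other 5 colors first.
The worst case draws every non-white marble first: 5 + 29 + 23 + 27 + 2 = 86.
The next draw is then forced to be white, giving 86 + 1 = 87.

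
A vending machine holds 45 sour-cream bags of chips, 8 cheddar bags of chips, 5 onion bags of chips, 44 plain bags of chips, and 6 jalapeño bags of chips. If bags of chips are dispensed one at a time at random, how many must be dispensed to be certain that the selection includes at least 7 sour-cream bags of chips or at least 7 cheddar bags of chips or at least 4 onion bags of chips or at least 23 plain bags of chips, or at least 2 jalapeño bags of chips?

39

Each of the 5 flavors has its own threshold; avoid all of them simultaneously.
The worst case stops just short of every target: 6 sour-cream, 6 cheddar, 3 onion, 22 plain, 1 jalapeño — 6 + 6 + 3 + 22 + 1 = 38 bags of chips.
One more bag of chips must push some flavor to its target, so 38 + 1 = 39.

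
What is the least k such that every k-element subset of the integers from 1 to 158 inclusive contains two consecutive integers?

80

Partition {1, …, 158} into 79 pairs: {1,2}, {3,4}, …, {157,158}.
Choosing 79 integers — say the 79 even numbers 2, 4, …, 158 — takes one from each pair and avoids the property.
Choosing 80 forces two into the same pair by pigeonhole, and those are consecutive. So 80.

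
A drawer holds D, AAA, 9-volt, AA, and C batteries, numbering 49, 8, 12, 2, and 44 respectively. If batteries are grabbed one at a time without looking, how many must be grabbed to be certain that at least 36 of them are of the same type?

93

In the worst case we take at most 35 of each type, but all 8 AAA, all 12 9-volt, and all 2 AA (fewer than 35), giving 35 + 8 + 12 + 2 + 35 = 92.
One more battery then forces some type to 36, so 92 + 1 = 93.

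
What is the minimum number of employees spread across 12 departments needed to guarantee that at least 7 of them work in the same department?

73

There are 12 departments acting as pigeonholes.
With 12 × 6 = 72 employees we could place exactly 6 in each, with no class reaching 7.
One more forces some class to hold 7, so 72 + 1 = 73.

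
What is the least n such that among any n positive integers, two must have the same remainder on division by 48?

Two integers differ by a multiple of 48 exactly when they share a remainder mod 48.
There are 48 residue classes mod 48, so 48 integers can all lie in distinct classes.
One more integer must repeat a residue, giving a difference divisible by 48. So n = 48 + 1 = 49.

49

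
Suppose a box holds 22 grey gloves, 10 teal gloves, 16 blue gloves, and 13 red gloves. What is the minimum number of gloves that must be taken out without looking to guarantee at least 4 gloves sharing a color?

The worst case takes 3 gloves of each color without reaching 4 of any: 4 × 3 = 12.
The next glove must bring some color to 4, so 12 + 1 = 13.

13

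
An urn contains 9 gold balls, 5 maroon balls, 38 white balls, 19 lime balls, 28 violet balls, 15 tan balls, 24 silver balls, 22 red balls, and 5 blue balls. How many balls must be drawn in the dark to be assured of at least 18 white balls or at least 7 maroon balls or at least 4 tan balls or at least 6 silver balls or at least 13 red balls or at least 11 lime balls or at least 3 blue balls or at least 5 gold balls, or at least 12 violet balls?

70

The worst case stops just short of every target: 4 gold, all 5 maroon, 17 white, 10 lime, 11 violet, 3 tan, 5 silver, 12 red, 2 blue — 4 + 5 + 17 + 10 + 11 + 3 + 5 + 12 + 2 = 69 balls.
One more ball must push some color to its target, so 69 + 1 = 70.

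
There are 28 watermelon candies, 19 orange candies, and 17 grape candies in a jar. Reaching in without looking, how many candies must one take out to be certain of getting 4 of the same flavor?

The worst case takes 3 candies of each flavor without reaching 4 of any: 3 × 3 = 9.
The next candy must bring some flavor to 4, so 9 + 1 = 10.

10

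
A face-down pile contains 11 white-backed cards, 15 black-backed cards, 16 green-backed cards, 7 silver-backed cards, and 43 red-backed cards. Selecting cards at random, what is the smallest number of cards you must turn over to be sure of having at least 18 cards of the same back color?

In the worst case we take at most 17 of each back color, but all 11 white-backed, all 15 black-backed, all 16 green-backed, and all 7 silver-backed (fewer than 17), giving 11 + 15 + 16 + 7 + 17 = 66.
One more card then forces some back color to 18, so 66 + 1 = 67.

67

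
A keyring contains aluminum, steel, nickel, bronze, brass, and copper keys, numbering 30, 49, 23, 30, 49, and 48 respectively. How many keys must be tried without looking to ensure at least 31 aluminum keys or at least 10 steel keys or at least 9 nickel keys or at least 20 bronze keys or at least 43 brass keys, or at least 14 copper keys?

122

The worst case stops just short of every target: 30 aluminum, 9 steel, 8 nickel, 19 bronze, 42 brass, 13 copper — 30 + 9 + 8 + 19 + 42 + 13 = 121 keys.
One more key must push some type to its target, so 121 + 1 = 122.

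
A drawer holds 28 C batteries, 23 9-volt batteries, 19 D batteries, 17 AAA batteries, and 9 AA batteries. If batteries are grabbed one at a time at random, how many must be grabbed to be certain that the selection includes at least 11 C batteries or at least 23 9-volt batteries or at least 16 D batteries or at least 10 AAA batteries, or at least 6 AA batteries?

62

The worst case stops just short of every target: 10 C, 22 9-volt, 15 D, 9 AAA, 5 AA — 10 + 22 + 15 + 9 + 5 = 61 batteries.
One more battery must push some type to its target, so 61 + 1 = 62.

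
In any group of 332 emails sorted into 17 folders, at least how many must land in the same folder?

The 332 emails fall into 17 folders.
If each of the 17 folders held at most 19, the total would be at most 17 × 19 = 323 < 332, a contradiction.
So at least one holds ⌈332/17⌉ = 20.

20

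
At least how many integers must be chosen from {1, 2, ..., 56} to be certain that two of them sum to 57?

Partition {1, …, 56} into 28 pairs: {1,56}, {2,55}, …, {28,29}.
Choosing 28 integers — say the integers 1 through 28 — takes one from each pair and avoids the property.
Choosing 29 forces two into the same pair by pigeonhole, and those sum to 57. So 29.

29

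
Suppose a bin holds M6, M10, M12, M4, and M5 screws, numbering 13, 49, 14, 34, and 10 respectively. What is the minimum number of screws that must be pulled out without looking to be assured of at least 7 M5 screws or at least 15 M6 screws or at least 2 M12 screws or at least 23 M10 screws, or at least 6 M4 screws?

The worst case stops just short of every target: all 13 M6, 22 M10, 1 M12, 5 M4, 6 M5 — 13 + 22 + 1 + 5 + 6 = 47 screws.
One more screw must push some size to its target, so 47 + 1 = 48.

48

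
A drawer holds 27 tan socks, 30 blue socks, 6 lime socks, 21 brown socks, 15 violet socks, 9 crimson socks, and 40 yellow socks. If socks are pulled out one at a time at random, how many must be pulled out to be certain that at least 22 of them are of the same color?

115

In the worst case we take at most 21 of each color, but all 6 lime, all 15 violet, and all 9 crimson (fewer than 21), giving 21 + 21 + 6 + 21 + 15 + 9 + 21 = 114.
One more sock then forces some color to 22, so 114 + 1 = 115.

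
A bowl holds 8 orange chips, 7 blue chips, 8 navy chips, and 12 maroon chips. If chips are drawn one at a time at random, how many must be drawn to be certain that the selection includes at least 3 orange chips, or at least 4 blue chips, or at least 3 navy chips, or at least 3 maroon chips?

The worst case stops just short of every target: 2 orange, 3 blue, 2 navy, 2 maroon — 2 + 3 + 2 + 2 = 9 chips.
One more chip must push some color to its target, so 9 + 1 = 10.

10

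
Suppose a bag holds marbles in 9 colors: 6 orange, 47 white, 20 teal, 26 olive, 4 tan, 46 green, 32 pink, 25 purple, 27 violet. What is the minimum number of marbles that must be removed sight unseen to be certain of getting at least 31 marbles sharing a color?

199

Treat the 9 colors as pigeonholes.
In the worst case we take at most 30 of each color, but all 6 orange, all 20 teal, all 26 olive, all 4 tan, all 25 purple, and all 27 violet (fewer than 30), giving 6 + 30 + 20 + 26 + 4 + 30 + 30 + 25 + 27 = 198.
One more marble then forces some color to 31, so 198 + 1 = 199.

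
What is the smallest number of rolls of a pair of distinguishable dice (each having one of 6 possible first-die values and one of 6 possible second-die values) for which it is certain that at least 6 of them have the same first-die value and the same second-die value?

181

There are 6 × 6 = 36 (first-die value, second-die value) combinations acting as pigeonholes.
With 36 × 5 = 180 rolls of a pair of distinguishable dice we could place exactly 5 in each, with no (first-die value, second-die value) pair reaching 6.
One more forces some (first-die value, second-die value) pair to hold 6, so 180 + 1 = 181.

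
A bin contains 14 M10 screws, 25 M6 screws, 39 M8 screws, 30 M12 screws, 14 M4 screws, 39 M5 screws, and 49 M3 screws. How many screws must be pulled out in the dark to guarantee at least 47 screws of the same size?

208

In the worst case we take at most 46 of each size, but all 14 M10, all 25 M6, all 39 M8, all 30 M12, all 14 M4, and all 39 M5 (fewer than 46), giving 14 + 25 + 39 + 30 + 14 + 39 + 46 = 207.
One more screw then forces some size to 47, so 207 + 1 = 208.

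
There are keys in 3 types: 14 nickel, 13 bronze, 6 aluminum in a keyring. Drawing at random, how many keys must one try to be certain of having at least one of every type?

28

The hardest type to obtain is aluminum: we could draw every other key first — 33 − 6 = 27 keys — without a single aluminum one.
The next draw must be aluminum, so 27 + 1 = 28.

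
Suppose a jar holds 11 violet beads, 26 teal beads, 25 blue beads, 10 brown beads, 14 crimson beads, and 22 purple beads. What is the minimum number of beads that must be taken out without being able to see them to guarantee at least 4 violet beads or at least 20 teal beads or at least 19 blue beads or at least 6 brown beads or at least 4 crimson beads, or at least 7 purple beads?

55

Each of the 6 colors has its own threshold; avoid all of them simultaneously.
The worst case stops just short of every target: 3 violet, 19 teal, 18 blue, 5 brown, 3 crimson, 6 purple — 3 + 19 + 18 + 5 + 3 + 6 = 54 beads.
One more bead must push some color to its target, so 54 + 1 = 55.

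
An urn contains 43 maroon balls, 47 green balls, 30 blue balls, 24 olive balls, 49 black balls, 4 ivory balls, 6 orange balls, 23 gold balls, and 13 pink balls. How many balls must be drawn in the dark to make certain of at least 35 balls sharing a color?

Treat the 9 colors as pigeonholes.
In the worst case we take at most 34 of each color, but all 30 blue, all 24 olive, all 4 ivory, all 6 orange, all 23 gold, and all 13 pink (fewer than 34), giving 34 + 34 + 30 + 24 + 34 + 4 + 6 + 23 + 13 = 202.
One more ball then forces some color to 35, so 202 + 1 = 203.

203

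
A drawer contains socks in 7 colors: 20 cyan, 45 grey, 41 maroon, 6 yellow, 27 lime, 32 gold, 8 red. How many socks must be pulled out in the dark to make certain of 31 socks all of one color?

In the worst case we take at most 30 of each color, but all 20 cyan, all 6 yellow, all 27 lime, and all 8 red (fewer than 30), giving 20 + 30 + 30 + 6 + 27 + 30 + 8 = 151.
One more sock then forces some color to 31, so 151 + 1 = 152.

152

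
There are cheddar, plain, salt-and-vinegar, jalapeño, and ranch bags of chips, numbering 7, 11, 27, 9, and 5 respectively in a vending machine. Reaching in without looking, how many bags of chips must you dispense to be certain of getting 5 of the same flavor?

21

The worst case takes 4 bags of chips of each flavor without reaching 5 of any: 5 × 4 = 20.
The next bag of chips must bring some flavor to 5, so 20 + 1 = 21.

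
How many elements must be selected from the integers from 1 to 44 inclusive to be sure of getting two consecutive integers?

Partition {1, …, 44} into 22 pairs: {1,2}, {3,4}, …, {43,44}.
Choosing 22 integers — say the 22 even numbers 2, 4, …, 44 — takes one from each pair and avoids the property.
Choosing 23 forces two into the same pair by pigeonhole, and those are consecutive. So 23.

23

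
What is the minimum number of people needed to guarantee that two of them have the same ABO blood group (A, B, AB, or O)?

There are 4 ABO blood groups acting as pigeonholes.
With 4 people we could place one in each, avoiding any repeat.
One more forces some class to hold 2, so 4 + 1 = 5.

5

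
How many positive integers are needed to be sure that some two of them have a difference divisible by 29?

Use the pigeonhole principle on residue classes: two integers differ by a multiple of 29 exactly when they share a remainder mod 29.
There are 29 residue classes mod 29, so 29 integers can all lie in distinct classes.
One more integer must repeat a residue, giving a difference divisible by 29. So n = 29 + 1 = 30.

30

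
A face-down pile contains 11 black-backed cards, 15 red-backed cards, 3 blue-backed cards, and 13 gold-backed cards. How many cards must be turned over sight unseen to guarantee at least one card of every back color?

The hardest back color to obtain is blue-backed: we could draw every other card first — 42 − 3 = 39 cards — without a single blue-backed one.
The next draw must be blue-backed, so 39 + 1 = 40.

40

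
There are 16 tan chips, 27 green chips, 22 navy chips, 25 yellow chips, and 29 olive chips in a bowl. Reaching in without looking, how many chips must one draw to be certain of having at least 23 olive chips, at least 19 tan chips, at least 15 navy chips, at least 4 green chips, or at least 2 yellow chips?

The worst case stops just short of every target: all 16 tan, 3 green, 14 navy, 1 yellow, 22 olive — 16 + 3 + 14 + 1 + 22 = 56 chips.
One more chip must push some color to its target, so 56 + 1 = 57.

57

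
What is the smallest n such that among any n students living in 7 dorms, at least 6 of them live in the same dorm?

There are 7 dorms acting as pigeonholes.
With 7 × 5 = 35 students we could place exactly 5 in each, with no class reaching 6.
One more forces some class to hold 6, so 35 + 1 = 36.

36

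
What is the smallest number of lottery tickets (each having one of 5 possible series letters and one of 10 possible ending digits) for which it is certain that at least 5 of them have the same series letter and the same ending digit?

There are 5 × 10 = 50 (series letter, ending digit) combinations acting as pigeonholes.
With 50 × 4 = 200 lottery tickets we could place exactly 4 in each, with no (series letter, ending digit) pair reaching 5.
One more forces some (series letter, ending digit) pair to hold 5, so 200 + 1 = 201.

201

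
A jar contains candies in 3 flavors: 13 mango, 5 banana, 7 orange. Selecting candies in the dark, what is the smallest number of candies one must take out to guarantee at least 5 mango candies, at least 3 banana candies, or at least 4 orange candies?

The worst case stops just short of every target: 4 mango, 2 banana, 3 orange — 4 + 2 + 3 = 9 candies.
One more candy must push some flavor to its target, so 9 + 1 = 10.

10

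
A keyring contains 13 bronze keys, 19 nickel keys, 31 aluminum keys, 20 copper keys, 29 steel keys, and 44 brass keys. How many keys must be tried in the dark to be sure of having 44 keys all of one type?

In the worst case we take at most 43 of each type, but all 13 bronze, all 19 nickel, all 31 aluminum, all 20 copper, and all 29 steel (fewer than 43), giving 13 + 19 + 31 + 20 + 29 + 43 = 155.
One more key then forces some type to 44, so 155 + 1 = 156.

156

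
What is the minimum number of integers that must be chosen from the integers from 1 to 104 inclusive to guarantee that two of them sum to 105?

Partition {1, …, 104} into 52 pairs: {1,104}, {2,103}, …, {52,53}.
Choosing 52 integers — say the integers 1 through 52 — takes one from each pair and avoids the property.
Choosing 53 forces two into the same pair by pigeonhole, and those sum to 105. So 53.

53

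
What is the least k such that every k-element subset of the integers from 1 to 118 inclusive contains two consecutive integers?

60

Partition {1, …, 118} into 59 pairs: {1,2}, {3,4}, …, {117,118}.
Choosing 59 integers — say the 59 even numbers 2, 4, …, 118 — takes one from each pair and avoids the property.
Choosing 60 forces two into the same pair by pigeonhole, and those are consecutive. So 60.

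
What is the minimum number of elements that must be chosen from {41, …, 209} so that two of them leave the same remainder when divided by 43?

44

Group the integers by remainder mod 43; there are 43 residue classes, each nonempty in this range.
Choosing one from each class (43 integers) avoids any shared remainder.
One more choice must repeat a class, so two differ by a multiple of 43. Hence 43 + 1 = 44.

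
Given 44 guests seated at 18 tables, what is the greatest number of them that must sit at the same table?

3

The 44 guests fall into 18 tables.
If each of the 18 tables held at most 2, the total would be at most 18 × 2 = 36 < 44, a contradiction.
So at least one holds ⌈44/18⌉ = 3.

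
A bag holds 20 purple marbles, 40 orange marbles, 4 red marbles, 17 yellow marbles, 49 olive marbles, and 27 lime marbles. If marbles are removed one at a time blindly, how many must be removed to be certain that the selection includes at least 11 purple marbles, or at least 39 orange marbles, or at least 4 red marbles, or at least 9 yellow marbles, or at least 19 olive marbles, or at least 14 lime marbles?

91

The worst case stops just short of every target: 10 purple, 38 orange, 3 red, 8 yellow, 18 olive, 13 lime — 10 + 38 + 3 + 8 + 18 + 13 = 90 marbles.
One more marble must push some color to its target, so 90 + 1 = 91.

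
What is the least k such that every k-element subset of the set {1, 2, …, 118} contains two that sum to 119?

60

Partition {1, …, 118} into 59 pairs: {1,118}, {2,117}, …, {59,60}.
Choosing 59 integers — say the integers 1 through 59 — takes one from each pair and avoids the property.
Choosing 60 forces two into the same pair by pigeonhole, and those sum to 119. So 60.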